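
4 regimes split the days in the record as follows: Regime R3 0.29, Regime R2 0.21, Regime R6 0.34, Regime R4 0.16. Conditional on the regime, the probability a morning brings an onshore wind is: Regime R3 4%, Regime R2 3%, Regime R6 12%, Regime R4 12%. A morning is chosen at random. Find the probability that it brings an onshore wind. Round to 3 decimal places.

By Bayes' rule, posterior ∝ prior × likelihood:
  Regime R3: 0.29 × 0.04 = 0.0116
  Regime R2: 0.21 × 0.03 = 0.0063
  Regime R6: 0.34 × 0.12 = 0.0408
  Regime R4: 0.16 × 0.12 = 0.0192
P(onshore) = 0.0116 + 0.0063 + 0.0408 + 0.0192 = 0.0779 → 0.078.

0.078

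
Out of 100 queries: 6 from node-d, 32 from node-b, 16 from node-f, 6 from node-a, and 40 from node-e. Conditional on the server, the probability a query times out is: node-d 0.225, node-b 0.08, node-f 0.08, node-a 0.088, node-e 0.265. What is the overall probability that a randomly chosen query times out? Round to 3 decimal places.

0.163

Unnormalized posteriors (prior × likelihood):
  node-d: 0.06 × 0.225 = 0.0135
  node-b: 0.32 × 0.08 = 0.0256
  node-f: 0.16 × 0.08 = 0.0128
  node-a: 0.06 × 0.088 = 0.00528
  node-e: 0.4 × 0.265 = 0.106
P(timeout) = 0.0135 + 0.0256 + 0.0128 + 0.00528 + 0.106 = 0.16318 → 0.163.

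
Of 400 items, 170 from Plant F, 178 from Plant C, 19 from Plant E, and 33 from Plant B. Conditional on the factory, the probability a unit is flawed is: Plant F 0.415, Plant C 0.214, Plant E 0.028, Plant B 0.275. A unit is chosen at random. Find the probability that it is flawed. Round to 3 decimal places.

0.296

Compute prior × likelihood for every hypothesis:
  Plant F: 0.425 × 0.415 = 0.176375
  Plant C: 0.445 × 0.214 = 0.09523
  Plant E: 0.0475 × 0.028 = 0.00133
  Plant B: 0.0825 × 0.275 = 0.0226875
P(flawed) = 0.176375 + 0.09523 + 0.00133 + 0.0226875 = 0.2956225 → 0.296.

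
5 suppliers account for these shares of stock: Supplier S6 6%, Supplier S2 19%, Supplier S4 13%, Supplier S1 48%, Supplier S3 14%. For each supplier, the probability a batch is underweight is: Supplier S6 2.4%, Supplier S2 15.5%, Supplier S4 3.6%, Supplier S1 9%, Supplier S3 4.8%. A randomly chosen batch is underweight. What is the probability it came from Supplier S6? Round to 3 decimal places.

0.017

Compute prior × likelihood for every hypothesis:
  Supplier S6: 0.06 × 0.024 = 0.00144
  Supplier S2: 0.19 × 0.155 = 0.02945
  Supplier S4: 0.13 × 0.036 = 0.00468
  Supplier S1: 0.48 × 0.09 = 0.0432
  Supplier S3: 0.14 × 0.048 = 0.00672
Normalizing constant = 0.08549.
P(Supplier S6 | evidence) = 0.00144 / 0.08549 ≈ 0.017.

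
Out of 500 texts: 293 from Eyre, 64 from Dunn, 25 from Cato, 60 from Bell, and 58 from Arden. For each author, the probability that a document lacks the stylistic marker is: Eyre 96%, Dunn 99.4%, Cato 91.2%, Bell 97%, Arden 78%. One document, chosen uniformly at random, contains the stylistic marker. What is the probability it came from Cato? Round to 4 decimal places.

Taking complements, P(marker | each) = Eyre 0.04, Dunn 0.006, Cato 0.088, Bell 0.03, Arden 0.22.
By Bayes' rule, posterior ∝ prior × likelihood:
  Eyre: 0.586 × 0.04 = 0.02344
  Dunn: 0.128 × 0.006 = 0.000768
  Cato: 0.05 × 0.088 = 0.0044
  Bell: 0.12 × 0.03 = 0.0036
  Arden: 0.116 × 0.22 = 0.02552
Total = 0.057728.
P(Cato | evidence) = 0.0044 / 0.057728 ≈ 0.0762.

0.0762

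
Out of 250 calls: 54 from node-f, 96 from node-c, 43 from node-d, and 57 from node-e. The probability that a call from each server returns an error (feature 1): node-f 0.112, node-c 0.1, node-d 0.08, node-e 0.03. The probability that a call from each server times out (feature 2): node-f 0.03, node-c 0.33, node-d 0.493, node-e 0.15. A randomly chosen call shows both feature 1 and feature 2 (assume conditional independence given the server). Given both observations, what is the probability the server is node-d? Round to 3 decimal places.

Compute prior × likelihood for every hypothesis:
  node-f: 0.216 × 0.112 × 0.03 = 0.00072576
  node-c: 0.384 × 0.1 × 0.33 = 0.012672
  node-d: 0.172 × 0.08 × 0.493 = 0.00678368
  node-e: 0.228 × 0.03 × 0.15 = 0.001026
Sum = 0.02120744.
P(node-d | evidence) = 0.00678368 / 0.02120744 ≈ 0.320.

0.320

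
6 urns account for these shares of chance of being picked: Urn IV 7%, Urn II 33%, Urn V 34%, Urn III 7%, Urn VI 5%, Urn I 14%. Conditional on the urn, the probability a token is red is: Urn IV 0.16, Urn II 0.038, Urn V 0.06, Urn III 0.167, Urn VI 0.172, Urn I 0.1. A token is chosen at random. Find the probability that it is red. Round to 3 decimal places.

Prior × likelihood for each hypothesis:
  Urn IV: 0.07 × 0.16 = 0.0112
  Urn II: 0.33 × 0.038 = 0.01254
  Urn V: 0.34 × 0.06 = 0.0204
  Urn III: 0.07 × 0.167 = 0.01169
  Urn VI: 0.05 × 0.172 = 0.0086
  Urn I: 0.14 × 0.1 = 0.014
P(red) = 0.0112 + 0.01254 + 0.0204 + 0.01169 + 0.0086 + 0.014 = 0.07843 → 0.078.

0.078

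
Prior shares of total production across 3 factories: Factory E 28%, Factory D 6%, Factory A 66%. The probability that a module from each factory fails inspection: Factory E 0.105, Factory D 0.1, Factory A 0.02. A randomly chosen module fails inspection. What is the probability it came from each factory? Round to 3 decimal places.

Factory E 0.605, Factory D 0.123, Factory A 0.272

Unnormalized posteriors (prior × likelihood):
  Factory E: 0.28 × 0.105 = 0.0294
  Factory D: 0.06 × 0.1 = 0.006
  Factory A: 0.66 × 0.02 = 0.0132
Normalizing constant = 0.0486.
P(Factory E | nonconforming) = 0.0294/0.0486 ≈ 0.605
P(Factory D | nonconforming) = 0.006/0.0486 ≈ 0.123
P(Factory A | nonconforming) = 0.0132/0.0486 ≈ 0.272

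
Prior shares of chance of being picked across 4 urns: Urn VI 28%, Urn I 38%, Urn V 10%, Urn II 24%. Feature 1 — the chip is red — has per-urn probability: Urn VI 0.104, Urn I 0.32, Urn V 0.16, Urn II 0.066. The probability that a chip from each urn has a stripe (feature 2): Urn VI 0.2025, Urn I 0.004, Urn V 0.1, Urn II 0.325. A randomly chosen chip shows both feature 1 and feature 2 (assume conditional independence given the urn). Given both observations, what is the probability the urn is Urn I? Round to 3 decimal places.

0.037

Prior × likelihood for each hypothesis:
  Urn VI: 0.28 × 0.104 × 0.2025 = 0.0058968
  Urn I: 0.38 × 0.32 × 0.004 = 0.0004864
  Urn V: 0.1 × 0.16 × 0.1 = 0.0016
  Urn II: 0.24 × 0.066 × 0.325 = 0.005148
Total = 0.0131312.
P(Urn I | evidence) = 0.0004864 / 0.0131312 ≈ 0.037.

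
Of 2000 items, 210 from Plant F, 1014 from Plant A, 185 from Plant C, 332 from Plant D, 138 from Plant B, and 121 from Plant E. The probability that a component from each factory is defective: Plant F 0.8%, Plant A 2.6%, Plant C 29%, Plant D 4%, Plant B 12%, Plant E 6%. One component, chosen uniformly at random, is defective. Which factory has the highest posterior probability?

Plant C

Prior × likelihood for each hypothesis:
  Plant F: 0.105 × 0.008 = 0.00084
  Plant A: 0.507 × 0.026 = 0.013182
  Plant C: 0.0925 × 0.29 = 0.026825
  Plant D: 0.166 × 0.04 = 0.00664
  Plant B: 0.069 × 0.12 = 0.00828
  Plant E: 0.0605 × 0.06 = 0.00363
Normalizing constant = 0.059397.
Largest term belongs to Plant C, so Plant C is most probable.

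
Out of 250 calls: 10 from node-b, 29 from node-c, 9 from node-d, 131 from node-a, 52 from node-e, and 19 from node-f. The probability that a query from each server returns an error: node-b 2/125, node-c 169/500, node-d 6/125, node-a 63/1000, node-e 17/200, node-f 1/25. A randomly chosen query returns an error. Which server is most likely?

node-c

Compute prior × likelihood for every hypothesis:
  node-b: 0.04 × 0.016 = 0.00064
  node-c: 0.116 × 0.338 = 0.039208
  node-d: 0.036 × 0.048 = 0.001728
  node-a: 0.524 × 0.063 = 0.033012
  node-e: 0.208 × 0.085 = 0.01768
  node-f: 0.076 × 0.04 = 0.00304
Normalizing constant = 0.095308.
Largest term belongs to node-c, so node-c is most probable.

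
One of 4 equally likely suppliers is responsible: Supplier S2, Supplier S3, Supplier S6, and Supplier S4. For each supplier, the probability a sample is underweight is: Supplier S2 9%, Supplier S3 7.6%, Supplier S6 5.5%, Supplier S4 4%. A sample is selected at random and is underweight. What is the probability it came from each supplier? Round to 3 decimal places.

Supplier S2 0.345, Supplier S3 0.291, Supplier S6 0.211, Supplier S4 0.153

With a uniform prior (1/4 each), posterior ∝ likelihood:
  Supplier S2: 0.09
  Supplier S3: 0.076
  Supplier S6: 0.055
  Supplier S4: 0.04
Total = 0.261.
P(Supplier S2 | underweight) = 0.09/0.261 ≈ 0.345
P(Supplier S3 | underweight) = 0.076/0.261 ≈ 0.291
P(Supplier S6 | underweight) = 0.055/0.261 ≈ 0.211
P(Supplier S4 | underweight) = 0.04/0.261 ≈ 0.153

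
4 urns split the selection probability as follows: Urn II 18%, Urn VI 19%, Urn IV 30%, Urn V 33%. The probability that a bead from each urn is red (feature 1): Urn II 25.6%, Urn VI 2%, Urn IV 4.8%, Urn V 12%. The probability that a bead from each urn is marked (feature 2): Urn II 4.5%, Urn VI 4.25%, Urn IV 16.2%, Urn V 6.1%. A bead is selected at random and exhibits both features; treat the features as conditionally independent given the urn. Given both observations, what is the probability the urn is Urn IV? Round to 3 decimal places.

0.334

Prior × likelihood for each hypothesis:
  Urn II: 0.18 × 0.256 × 0.045 = 0.0020736
  Urn VI: 0.19 × 0.02 × 0.0425 = 0.0001615
  Urn IV: 0.3 × 0.048 × 0.162 = 0.0023328
  Urn V: 0.33 × 0.12 × 0.061 = 0.0024156
Normalizing constant = 0.0069835.
P(Urn IV | evidence) = 0.0023328 / 0.0069835 ≈ 0.334.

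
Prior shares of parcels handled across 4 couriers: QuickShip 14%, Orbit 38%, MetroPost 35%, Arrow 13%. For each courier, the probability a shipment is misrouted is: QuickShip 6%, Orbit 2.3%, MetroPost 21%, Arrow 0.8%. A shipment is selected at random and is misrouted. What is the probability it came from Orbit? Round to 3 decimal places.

0.095

By Bayes' rule, posterior ∝ prior × likelihood:
  QuickShip: 0.14 × 0.06 = 0.0084
  Orbit: 0.38 × 0.023 = 0.00874
  MetroPost: 0.35 × 0.21 = 0.0735
  Arrow: 0.13 × 0.008 = 0.00104
Normalizing constant = 0.09168.
P(Orbit | evidence) = 0.00874 / 0.09168 ≈ 0.095.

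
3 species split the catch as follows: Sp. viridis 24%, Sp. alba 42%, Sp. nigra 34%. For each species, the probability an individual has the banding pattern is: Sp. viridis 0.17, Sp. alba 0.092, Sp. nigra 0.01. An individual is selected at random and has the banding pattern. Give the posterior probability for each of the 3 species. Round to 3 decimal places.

Unnormalized posteriors (prior × likelihood):
  Sp. viridis: 0.24 × 0.17 = 0.0408
  Sp. alba: 0.42 × 0.092 = 0.03864
  Sp. nigra: 0.34 × 0.01 = 0.0034
Normalizing constant = 0.08284.
P(Sp. viridis | banded) = 0.0408/0.08284 ≈ 0.493
P(Sp. alba | banded) = 0.03864/0.08284 ≈ 0.466
P(Sp. nigra | banded) = 0.0034/0.08284 ≈ 0.041

Sp. viridis 0.493, Sp. alba 0.466, Sp. nigra 0.041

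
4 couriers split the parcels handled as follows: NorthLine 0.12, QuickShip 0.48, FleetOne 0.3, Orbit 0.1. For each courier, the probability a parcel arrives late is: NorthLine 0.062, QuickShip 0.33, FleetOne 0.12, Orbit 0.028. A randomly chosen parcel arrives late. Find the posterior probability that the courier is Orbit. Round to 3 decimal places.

Prior × likelihood for each hypothesis:
  NorthLine: 0.12 × 0.062 = 0.00744
  QuickShip: 0.48 × 0.33 = 0.1584
  FleetOne: 0.3 × 0.12 = 0.036
  Orbit: 0.1 × 0.028 = 0.0028
Total = 0.20464.
P(Orbit | evidence) = 0.0028 / 0.20464 ≈ 0.014.

0.014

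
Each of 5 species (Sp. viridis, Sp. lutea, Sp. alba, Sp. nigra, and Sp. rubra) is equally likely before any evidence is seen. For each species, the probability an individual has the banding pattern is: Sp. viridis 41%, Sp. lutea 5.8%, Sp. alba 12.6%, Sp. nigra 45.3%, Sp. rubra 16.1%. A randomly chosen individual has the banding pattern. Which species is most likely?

Sp. nigra

Since the prior is uniform, the posterior is proportional to the likelihood:
  Sp. viridis: 0.41
  Sp. lutea: 0.058
  Sp. alba: 0.126
  Sp. nigra: 0.453
  Sp. rubra: 0.161
Total = 1.208.
Largest term belongs to Sp. nigra, so Sp. nigra is most probable.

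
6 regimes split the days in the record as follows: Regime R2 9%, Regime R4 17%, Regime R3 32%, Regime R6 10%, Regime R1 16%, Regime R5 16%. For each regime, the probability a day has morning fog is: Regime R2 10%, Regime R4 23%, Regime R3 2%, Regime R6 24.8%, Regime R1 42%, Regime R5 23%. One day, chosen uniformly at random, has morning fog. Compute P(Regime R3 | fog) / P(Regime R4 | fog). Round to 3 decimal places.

Prior × likelihood for each hypothesis:
  Regime R2: 0.09 × 0.1 = 0.009
  Regime R4: 0.17 × 0.23 = 0.0391
  Regime R3: 0.32 × 0.02 = 0.0064
  Regime R6: 0.1 × 0.248 = 0.0248
  Regime R1: 0.16 × 0.42 = 0.0672
  Regime R5: 0.16 × 0.23 = 0.0368
Total = 0.1833.
The ratio is 0.0064 / 0.0391 (the normalizer cancels) = 0.164.

0.164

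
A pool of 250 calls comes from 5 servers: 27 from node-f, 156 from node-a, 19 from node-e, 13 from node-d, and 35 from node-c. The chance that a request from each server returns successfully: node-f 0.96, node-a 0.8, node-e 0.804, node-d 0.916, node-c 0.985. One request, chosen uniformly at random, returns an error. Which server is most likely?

Taking complements, P(error | each) = node-f 0.04, node-a 0.2, node-e 0.196, node-d 0.084, node-c 0.015.
Prior × likelihood for each hypothesis:
  node-f: 0.108 × 0.04 = 0.00432
  node-a: 0.624 × 0.2 = 0.1248
  node-e: 0.076 × 0.196 = 0.014896
  node-d: 0.052 × 0.084 = 0.004368
  node-c: 0.14 × 0.015 = 0.0021
Total = 0.150484.
Largest term belongs to node-a, so node-a is most probable.

node-a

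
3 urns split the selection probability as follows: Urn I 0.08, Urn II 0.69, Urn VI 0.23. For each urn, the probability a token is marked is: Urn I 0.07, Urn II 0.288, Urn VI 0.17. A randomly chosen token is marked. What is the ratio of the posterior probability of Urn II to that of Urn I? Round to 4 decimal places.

35.4857

Unnormalized posteriors (prior × likelihood):
  Urn I: 0.08 × 0.07 = 0.0056
  Urn II: 0.69 × 0.288 = 0.19872
  Urn VI: 0.23 × 0.17 = 0.0391
Total = 0.24342.
The ratio is 0.19872 / 0.0056 (the normalizer cancels) = 35.4857.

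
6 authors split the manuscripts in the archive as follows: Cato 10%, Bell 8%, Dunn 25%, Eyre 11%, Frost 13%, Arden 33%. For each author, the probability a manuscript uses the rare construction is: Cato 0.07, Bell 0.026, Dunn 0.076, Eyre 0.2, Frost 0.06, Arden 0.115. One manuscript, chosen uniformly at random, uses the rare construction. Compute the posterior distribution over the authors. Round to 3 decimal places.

Compute prior × likelihood for every hypothesis:
  Cato: 0.1 × 0.07 = 0.007
  Bell: 0.08 × 0.026 = 0.00208
  Dunn: 0.25 × 0.076 = 0.019
  Eyre: 0.11 × 0.2 = 0.022
  Frost: 0.13 × 0.06 = 0.0078
  Arden: 0.33 × 0.115 = 0.03795
Normalizing constant = 0.09583.
P(Cato | rare-form) = 0.007/0.09583 ≈ 0.073
P(Bell | rare-form) = 0.00208/0.09583 ≈ 0.022
P(Dunn | rare-form) = 0.019/0.09583 ≈ 0.198
P(Eyre | rare-form) = 0.022/0.09583 ≈ 0.230
P(Frost | rare-form) = 0.0078/0.09583 ≈ 0.081
P(Arden | rare-form) = 0.03795/0.09583 ≈ 0.396

Cato 0.073, Bell 0.022, Dunn 0.198, Eyre 0.230, Frost 0.081, Arden 0.396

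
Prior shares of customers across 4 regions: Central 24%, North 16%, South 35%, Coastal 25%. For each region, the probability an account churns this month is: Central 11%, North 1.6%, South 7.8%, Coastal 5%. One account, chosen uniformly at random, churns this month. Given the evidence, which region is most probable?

Prior × likelihood for each hypothesis:
  Central: 0.24 × 0.11 = 0.0264
  North: 0.16 × 0.016 = 0.00256
  South: 0.35 × 0.078 = 0.0273
  Coastal: 0.25 × 0.05 = 0.0125
Sum = 0.06876.
Largest term belongs to South, so South is most probable.

South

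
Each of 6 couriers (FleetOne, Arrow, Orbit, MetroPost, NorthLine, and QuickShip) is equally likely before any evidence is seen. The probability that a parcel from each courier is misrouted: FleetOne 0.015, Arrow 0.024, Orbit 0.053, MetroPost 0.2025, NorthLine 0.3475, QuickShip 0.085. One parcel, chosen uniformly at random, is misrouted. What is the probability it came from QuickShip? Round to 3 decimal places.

Since the prior is uniform, the posterior is proportional to the likelihood:
  FleetOne: 0.015
  Arrow: 0.024
  Orbit: 0.053
  MetroPost: 0.2025
  NorthLine: 0.3475
  QuickShip: 0.085
Total = 0.727.
P(QuickShip | evidence) = 0.085 / 0.727 ≈ 0.117.

0.117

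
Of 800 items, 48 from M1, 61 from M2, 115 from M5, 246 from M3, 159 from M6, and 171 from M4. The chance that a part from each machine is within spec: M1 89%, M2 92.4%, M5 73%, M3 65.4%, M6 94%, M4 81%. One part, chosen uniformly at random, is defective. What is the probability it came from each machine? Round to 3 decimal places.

Taking complements, P(defective | each) = M1 0.11, M2 0.076, M5 0.27, M3 0.346, M6 0.06, M4 0.19.
Prior × likelihood for each hypothesis:
  M1: 0.06 × 0.11 = 0.0066
  M2: 0.07625 × 0.076 = 0.005795
  M5: 0.14375 × 0.27 = 0.0388125
  M3: 0.3075 × 0.346 = 0.106395
  M6: 0.19875 × 0.06 = 0.011925
  M4: 0.21375 × 0.19 = 0.0406125
Total = 0.21014.
P(M1 | defective) = 0.0066/0.21014 ≈ 0.031
P(M2 | defective) = 0.005795/0.21014 ≈ 0.028
P(M5 | defective) = 0.0388125/0.21014 ≈ 0.185
P(M3 | defective) = 0.106395/0.21014 ≈ 0.506
P(M6 | defective) = 0.011925/0.21014 ≈ 0.057
P(M4 | defective) = 0.0406125/0.21014 ≈ 0.193

M1 0.031, M2 0.028, M5 0.185, M3 0.506, M6 0.057, M4 0.193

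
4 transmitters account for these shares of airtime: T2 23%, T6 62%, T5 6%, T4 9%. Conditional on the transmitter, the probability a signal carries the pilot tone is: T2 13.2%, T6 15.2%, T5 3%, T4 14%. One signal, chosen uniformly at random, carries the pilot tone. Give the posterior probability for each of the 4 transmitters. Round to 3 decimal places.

T2 0.218, T6 0.678, T5 0.013, T4 0.091

Unnormalized posteriors (prior × likelihood):
  T2: 0.23 × 0.132 = 0.03036
  T6: 0.62 × 0.152 = 0.09424
  T5: 0.06 × 0.03 = 0.0018
  T4: 0.09 × 0.14 = 0.0126
Sum = 0.139.
P(T2 | pilot) = 0.03036/0.139 ≈ 0.218
P(T6 | pilot) = 0.09424/0.139 ≈ 0.678
P(T5 | pilot) = 0.0018/0.139 ≈ 0.013
P(T4 | pilot) = 0.0126/0.139 ≈ 0.091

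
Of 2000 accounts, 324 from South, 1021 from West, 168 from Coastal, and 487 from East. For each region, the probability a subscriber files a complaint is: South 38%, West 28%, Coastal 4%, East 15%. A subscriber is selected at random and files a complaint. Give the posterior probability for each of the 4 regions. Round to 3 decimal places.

South 0.252, West 0.585, Coastal 0.014, East 0.149

Unnormalized posteriors (prior × likelihood):
  South: 0.162 × 0.38 = 0.06156
  West: 0.5105 × 0.28 = 0.14294
  Coastal: 0.084 × 0.04 = 0.00336
  East: 0.2435 × 0.15 = 0.036525
Normalizing constant = 0.244385.
P(South | complaint) = 0.06156/0.244385 ≈ 0.252
P(West | complaint) = 0.14294/0.244385 ≈ 0.585
P(Coastal | complaint) = 0.00336/0.244385 ≈ 0.014
P(East | complaint) = 0.036525/0.244385 ≈ 0.149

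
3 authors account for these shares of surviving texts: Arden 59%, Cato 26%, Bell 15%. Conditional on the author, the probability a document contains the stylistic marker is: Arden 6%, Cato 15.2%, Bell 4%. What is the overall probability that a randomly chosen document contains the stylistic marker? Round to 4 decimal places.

Compute prior × likelihood for every hypothesis:
  Arden: 0.59 × 0.06 = 0.0354
  Cato: 0.26 × 0.152 = 0.03952
  Bell: 0.15 × 0.04 = 0.006
P(marker) = 0.0354 + 0.03952 + 0.006 = 0.08092 → 0.0809.

0.0809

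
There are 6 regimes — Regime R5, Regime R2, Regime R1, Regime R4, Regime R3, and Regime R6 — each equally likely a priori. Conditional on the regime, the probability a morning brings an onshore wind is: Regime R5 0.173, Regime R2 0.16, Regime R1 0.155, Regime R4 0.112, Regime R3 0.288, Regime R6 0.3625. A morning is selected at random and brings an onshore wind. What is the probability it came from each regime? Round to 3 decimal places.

Regime R5 0.138, Regime R2 0.128, Regime R1 0.124, Regime R4 0.090, Regime R3 0.230, Regime R6 0.290

With a uniform prior (1/6 each), posterior ∝ likelihood:
  Regime R5: 0.173
  Regime R2: 0.16
  Regime R1: 0.155
  Regime R4: 0.112
  Regime R3: 0.288
  Regime R6: 0.3625
Sum = 1.2505.
P(Regime R5 | onshore) = 0.173/1.2505 ≈ 0.138
P(Regime R2 | onshore) = 0.16/1.2505 ≈ 0.128
P(Regime R1 | onshore) = 0.155/1.2505 ≈ 0.124
P(Regime R4 | onshore) = 0.112/1.2505 ≈ 0.090
P(Regime R3 | onshore) = 0.288/1.2505 ≈ 0.230
P(Regime R6 | onshore) = 0.3625/1.2505 ≈ 0.290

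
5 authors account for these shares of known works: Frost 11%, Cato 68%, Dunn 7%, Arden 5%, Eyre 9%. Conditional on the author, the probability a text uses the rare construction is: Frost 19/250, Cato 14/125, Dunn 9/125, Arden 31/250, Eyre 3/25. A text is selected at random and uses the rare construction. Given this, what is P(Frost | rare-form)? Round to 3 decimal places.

Prior × likelihood for each hypothesis:
  Frost: 0.11 × 0.076 = 0.00836
  Cato: 0.68 × 0.112 = 0.07616
  Dunn: 0.07 × 0.072 = 0.00504
  Arden: 0.05 × 0.124 = 0.0062
  Eyre: 0.09 × 0.12 = 0.0108
Normalizing constant = 0.10656.
P(Frost | evidence) = 0.00836 / 0.10656 ≈ 0.078.

0.078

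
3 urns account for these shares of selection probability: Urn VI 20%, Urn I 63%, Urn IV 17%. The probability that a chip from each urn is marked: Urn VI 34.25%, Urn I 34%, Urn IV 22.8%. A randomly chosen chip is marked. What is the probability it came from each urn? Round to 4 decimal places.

Urn VI 0.2131, Urn I 0.6663, Urn IV 0.1206

Compute prior × likelihood for every hypothesis:
  Urn VI: 0.2 × 0.3425 = 0.0685
  Urn I: 0.63 × 0.34 = 0.2142
  Urn IV: 0.17 × 0.228 = 0.03876
Normalizing constant = 0.32146.
P(Urn VI | marked) = 0.0685/0.32146 ≈ 0.2131
P(Urn I | marked) = 0.2142/0.32146 ≈ 0.6663
P(Urn IV | marked) = 0.03876/0.32146 ≈ 0.1206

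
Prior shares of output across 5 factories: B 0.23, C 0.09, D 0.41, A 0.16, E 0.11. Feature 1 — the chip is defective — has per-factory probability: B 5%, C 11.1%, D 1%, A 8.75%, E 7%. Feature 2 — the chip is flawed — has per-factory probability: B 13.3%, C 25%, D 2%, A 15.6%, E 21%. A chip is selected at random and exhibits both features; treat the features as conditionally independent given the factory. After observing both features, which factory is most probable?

Unnormalized posteriors (prior × likelihood):
  B: 0.23 × 0.05 × 0.133 = 0.0015295
  C: 0.09 × 0.111 × 0.25 = 0.0024975
  D: 0.41 × 0.01 × 0.02 = 0.000082
  A: 0.16 × 0.0875 × 0.156 = 0.002184
  E: 0.11 × 0.07 × 0.21 = 0.001617
Total = 0.00791.
Largest term belongs to C, so C is most probable.

C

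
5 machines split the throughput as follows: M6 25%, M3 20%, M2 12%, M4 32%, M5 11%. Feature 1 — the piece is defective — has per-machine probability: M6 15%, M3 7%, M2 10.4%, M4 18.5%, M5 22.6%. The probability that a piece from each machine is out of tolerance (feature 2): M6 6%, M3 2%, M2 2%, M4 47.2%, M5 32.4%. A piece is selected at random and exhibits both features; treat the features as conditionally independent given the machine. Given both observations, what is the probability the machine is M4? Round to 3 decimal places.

Compute prior × likelihood for every hypothesis:
  M6: 0.25 × 0.15 × 0.06 = 0.00225
  M3: 0.2 × 0.07 × 0.02 = 0.00028
  M2: 0.12 × 0.104 × 0.02 = 0.0002496
  M4: 0.32 × 0.185 × 0.472 = 0.0279424
  M5: 0.11 × 0.226 × 0.324 = 0.00805464
Total = 0.03877664.
P(M4 | evidence) = 0.0279424 / 0.03877664 ≈ 0.721.

0.721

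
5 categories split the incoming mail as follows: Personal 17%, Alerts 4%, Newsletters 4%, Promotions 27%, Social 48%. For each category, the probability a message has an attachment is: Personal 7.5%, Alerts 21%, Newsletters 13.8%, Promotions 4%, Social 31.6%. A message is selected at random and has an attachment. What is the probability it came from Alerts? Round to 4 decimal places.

Compute prior × likelihood for every hypothesis:
  Personal: 0.17 × 0.075 = 0.01275
  Alerts: 0.04 × 0.21 = 0.0084
  Newsletters: 0.04 × 0.138 = 0.00552
  Promotions: 0.27 × 0.04 = 0.0108
  Social: 0.48 × 0.316 = 0.15168
Sum = 0.18915.
P(Alerts | evidence) = 0.0084 / 0.18915 ≈ 0.0444.

0.0444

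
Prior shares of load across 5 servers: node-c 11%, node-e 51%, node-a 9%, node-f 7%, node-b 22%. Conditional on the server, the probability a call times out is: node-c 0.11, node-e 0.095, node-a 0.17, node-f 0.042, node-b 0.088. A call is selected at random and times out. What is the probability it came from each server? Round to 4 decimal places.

node-c 0.1233, node-e 0.4936, node-a 0.1559, node-f 0.0300, node-b 0.1972

Prior × likelihood for each hypothesis:
  node-c: 0.11 × 0.11 = 0.0121
  node-e: 0.51 × 0.095 = 0.04845
  node-a: 0.09 × 0.17 = 0.0153
  node-f: 0.07 × 0.042 = 0.00294
  node-b: 0.22 × 0.088 = 0.01936
Total = 0.09815.
P(node-c | timeout) = 0.0121/0.09815 ≈ 0.1233
P(node-e | timeout) = 0.04845/0.09815 ≈ 0.4936
P(node-a | timeout) = 0.0153/0.09815 ≈ 0.1559
P(node-f | timeout) = 0.00294/0.09815 ≈ 0.0300
P(node-b | timeout) = 0.01936/0.09815 ≈ 0.1972
(Check: 0.1233+0.4936+0.1559+0.0300+0.1972 = 1.0000.)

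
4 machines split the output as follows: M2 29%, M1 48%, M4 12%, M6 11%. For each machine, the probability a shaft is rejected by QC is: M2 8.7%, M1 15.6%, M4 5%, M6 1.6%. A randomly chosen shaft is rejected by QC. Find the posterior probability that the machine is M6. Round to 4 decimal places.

0.0163

Unnormalized posteriors (prior × likelihood):
  M2: 0.29 × 0.087 = 0.02523
  M1: 0.48 × 0.156 = 0.07488
  M4: 0.12 × 0.05 = 0.006
  M6: 0.11 × 0.016 = 0.00176
Normalizing constant = 0.10787.
P(M6 | evidence) = 0.00176 / 0.10787 ≈ 0.0163.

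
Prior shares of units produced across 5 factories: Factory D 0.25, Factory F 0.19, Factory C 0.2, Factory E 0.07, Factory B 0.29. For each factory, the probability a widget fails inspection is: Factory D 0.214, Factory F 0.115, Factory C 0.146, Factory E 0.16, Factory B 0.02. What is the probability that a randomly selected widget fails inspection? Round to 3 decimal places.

0.122

Compute prior × likelihood for every hypothesis:
  Factory D: 0.25 × 0.214 = 0.0535
  Factory F: 0.19 × 0.115 = 0.02185
  Factory C: 0.2 × 0.146 = 0.0292
  Factory E: 0.07 × 0.16 = 0.0112
  Factory B: 0.29 × 0.02 = 0.0058
P(nonconforming) = 0.0535 + 0.02185 + 0.0292 + 0.0112 + 0.0058 = 0.12155 → 0.122.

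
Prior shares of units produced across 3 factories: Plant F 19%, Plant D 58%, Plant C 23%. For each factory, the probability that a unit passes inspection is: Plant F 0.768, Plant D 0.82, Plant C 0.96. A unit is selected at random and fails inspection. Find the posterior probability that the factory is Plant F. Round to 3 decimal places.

0.280

Taking complements, P(nonconforming | each) = Plant F 0.232, Plant D 0.18, Plant C 0.04.
Compute prior × likelihood for every hypothesis:
  Plant F: 0.19 × 0.232 = 0.04408
  Plant D: 0.58 × 0.18 = 0.1044
  Plant C: 0.23 × 0.04 = 0.0092
Total = 0.15768.
P(Plant F | evidence) = 0.04408 / 0.15768 ≈ 0.280.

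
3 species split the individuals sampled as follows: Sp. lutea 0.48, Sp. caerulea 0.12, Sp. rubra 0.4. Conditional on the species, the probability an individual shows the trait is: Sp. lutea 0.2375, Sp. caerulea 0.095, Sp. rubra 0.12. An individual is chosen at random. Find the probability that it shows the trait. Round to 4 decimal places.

Compute prior × likelihood for every hypothesis:
  Sp. lutea: 0.48 × 0.2375 = 0.114
  Sp. caerulea: 0.12 × 0.095 = 0.0114
  Sp. rubra: 0.4 × 0.12 = 0.048
P(trait) = 0.114 + 0.0114 + 0.048 = 0.1734 → 0.1734.

0.1734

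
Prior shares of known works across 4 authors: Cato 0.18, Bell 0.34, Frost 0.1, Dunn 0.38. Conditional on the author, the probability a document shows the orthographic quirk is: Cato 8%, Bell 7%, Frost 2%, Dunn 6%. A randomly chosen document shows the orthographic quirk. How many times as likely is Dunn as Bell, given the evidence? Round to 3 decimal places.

Compute prior × likelihood for every hypothesis:
  Cato: 0.18 × 0.08 = 0.0144
  Bell: 0.34 × 0.07 = 0.0238
  Frost: 0.1 × 0.02 = 0.002
  Dunn: 0.38 × 0.06 = 0.0228
Total = 0.063.
The ratio is 0.0228 / 0.0238 (the normalizer cancels) = 0.958.

0.958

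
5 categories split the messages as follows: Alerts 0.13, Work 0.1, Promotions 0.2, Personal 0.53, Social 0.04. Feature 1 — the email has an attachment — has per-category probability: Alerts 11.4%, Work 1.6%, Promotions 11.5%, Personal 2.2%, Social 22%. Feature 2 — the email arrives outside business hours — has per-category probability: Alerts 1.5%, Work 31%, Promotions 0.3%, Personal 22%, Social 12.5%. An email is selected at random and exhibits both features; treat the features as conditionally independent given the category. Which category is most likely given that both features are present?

Personal

Unnormalized posteriors (prior × likelihood):
  Alerts: 0.13 × 0.114 × 0.015 = 0.0002223
  Work: 0.1 × 0.016 × 0.31 = 0.000496
  Promotions: 0.2 × 0.115 × 0.003 = 0.000069
  Personal: 0.53 × 0.022 × 0.22 = 0.0025652
  Social: 0.04 × 0.22 × 0.125 = 0.0011
Normalizing constant = 0.0044525.
Largest term belongs to Personal, so Personal is most probable.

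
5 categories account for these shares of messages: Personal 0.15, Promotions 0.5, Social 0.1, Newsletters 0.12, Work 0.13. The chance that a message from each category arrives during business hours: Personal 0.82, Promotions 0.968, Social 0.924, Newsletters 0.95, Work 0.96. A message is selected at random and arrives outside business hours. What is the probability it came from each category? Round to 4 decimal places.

Personal 0.4369, Promotions 0.2589, Social 0.1230, Newsletters 0.0971, Work 0.0841

Taking complements, P(off-hours | each) = Personal 0.18, Promotions 0.032, Social 0.076, Newsletters 0.05, Work 0.04.
By Bayes' rule, posterior ∝ prior × likelihood:
  Personal: 0.15 × 0.18 = 0.027
  Promotions: 0.5 × 0.032 = 0.016
  Social: 0.1 × 0.076 = 0.0076
  Newsletters: 0.12 × 0.05 = 0.006
  Work: 0.13 × 0.04 = 0.0052
Sum = 0.0618.
P(Personal | off-hours) = 0.027/0.0618 ≈ 0.4369
P(Promotions | off-hours) = 0.016/0.0618 ≈ 0.2589
P(Social | off-hours) = 0.0076/0.0618 ≈ 0.1230
P(Newsletters | off-hours) = 0.006/0.0618 ≈ 0.0971
P(Work | off-hours) = 0.0052/0.0618 ≈ 0.0841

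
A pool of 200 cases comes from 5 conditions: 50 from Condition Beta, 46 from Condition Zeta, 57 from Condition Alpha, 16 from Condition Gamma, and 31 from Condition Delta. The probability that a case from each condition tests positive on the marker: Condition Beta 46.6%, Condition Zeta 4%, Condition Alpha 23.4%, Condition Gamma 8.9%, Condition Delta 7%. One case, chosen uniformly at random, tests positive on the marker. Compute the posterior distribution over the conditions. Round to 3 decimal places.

Compute prior × likelihood for every hypothesis:
  Condition Beta: 0.25 × 0.466 = 0.1165
  Condition Zeta: 0.23 × 0.04 = 0.0092
  Condition Alpha: 0.285 × 0.234 = 0.06669
  Condition Gamma: 0.08 × 0.089 = 0.00712
  Condition Delta: 0.155 × 0.07 = 0.01085
Sum = 0.21036.
P(Condition Beta | marker-positive) = 0.1165/0.21036 ≈ 0.554
P(Condition Zeta | marker-positive) = 0.0092/0.21036 ≈ 0.044
P(Condition Alpha | marker-positive) = 0.06669/0.21036 ≈ 0.317
P(Condition Gamma | marker-positive) = 0.00712/0.21036 ≈ 0.034
P(Condition Delta | marker-positive) = 0.01085/0.21036 ≈ 0.052
(Check: 0.554+0.044+0.317+0.034+0.052 = 1.001.)

Condition Beta 0.554, Condition Zeta 0.044, Condition Alpha 0.317, Condition Gamma 0.034, Condition Delta 0.052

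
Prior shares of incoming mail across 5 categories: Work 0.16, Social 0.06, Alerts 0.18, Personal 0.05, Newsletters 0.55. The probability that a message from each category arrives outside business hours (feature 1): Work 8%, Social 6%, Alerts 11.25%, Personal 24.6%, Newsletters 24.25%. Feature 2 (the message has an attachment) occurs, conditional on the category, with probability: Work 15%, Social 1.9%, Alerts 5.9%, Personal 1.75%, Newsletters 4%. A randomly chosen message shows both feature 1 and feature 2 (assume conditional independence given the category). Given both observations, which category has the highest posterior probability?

Newsletters

Compute prior × likelihood for every hypothesis:
  Work: 0.16 × 0.08 × 0.15 = 0.00192
  Social: 0.06 × 0.06 × 0.019 = 0.0000684
  Alerts: 0.18 × 0.1125 × 0.059 = 0.00119475
  Personal: 0.05 × 0.246 × 0.0175 = 0.00021525
  Newsletters: 0.55 × 0.2425 × 0.04 = 0.005335
Sum = 0.0087334.
Largest term belongs to Newsletters, so Newsletters is most probable.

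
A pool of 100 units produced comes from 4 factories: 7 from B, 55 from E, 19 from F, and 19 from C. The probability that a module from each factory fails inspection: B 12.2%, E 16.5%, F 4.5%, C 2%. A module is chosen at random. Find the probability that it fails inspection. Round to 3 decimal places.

0.112

Prior × likelihood for each hypothesis:
  B: 0.07 × 0.122 = 0.00854
  E: 0.55 × 0.165 = 0.09075
  F: 0.19 × 0.045 = 0.00855
  C: 0.19 × 0.02 = 0.0038
P(nonconforming) = 0.00854 + 0.09075 + 0.00855 + 0.0038 = 0.11164 → 0.112.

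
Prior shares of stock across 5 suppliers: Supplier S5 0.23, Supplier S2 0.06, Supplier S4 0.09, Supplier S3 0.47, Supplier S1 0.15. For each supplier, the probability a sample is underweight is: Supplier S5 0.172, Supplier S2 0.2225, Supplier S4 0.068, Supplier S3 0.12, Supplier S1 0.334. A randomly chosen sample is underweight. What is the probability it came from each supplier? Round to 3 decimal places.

Compute prior × likelihood for every hypothesis:
  Supplier S5: 0.23 × 0.172 = 0.03956
  Supplier S2: 0.06 × 0.2225 = 0.01335
  Supplier S4: 0.09 × 0.068 = 0.00612
  Supplier S3: 0.47 × 0.12 = 0.0564
  Supplier S1: 0.15 × 0.334 = 0.0501
Sum = 0.16553.
P(Supplier S5 | underweight) = 0.03956/0.16553 ≈ 0.239
P(Supplier S2 | underweight) = 0.01335/0.16553 ≈ 0.081
P(Supplier S4 | underweight) = 0.00612/0.16553 ≈ 0.037
P(Supplier S3 | underweight) = 0.0564/0.16553 ≈ 0.341
P(Supplier S1 | underweight) = 0.0501/0.16553 ≈ 0.303

Supplier S5 0.239, Supplier S2 0.081, Supplier S4 0.037, Supplier S3 0.341, Supplier S1 0.303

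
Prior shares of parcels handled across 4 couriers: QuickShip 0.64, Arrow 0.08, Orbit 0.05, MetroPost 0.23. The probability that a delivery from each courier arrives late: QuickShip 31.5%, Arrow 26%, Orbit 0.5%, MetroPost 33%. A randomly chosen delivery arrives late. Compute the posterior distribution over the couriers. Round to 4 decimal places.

Compute prior × likelihood for every hypothesis:
  QuickShip: 0.64 × 0.315 = 0.2016
  Arrow: 0.08 × 0.26 = 0.0208
  Orbit: 0.05 × 0.005 = 0.00025
  MetroPost: 0.23 × 0.33 = 0.0759
Normalizing constant = 0.29855.
P(QuickShip | late) = 0.2016/0.29855 ≈ 0.6753
P(Arrow | late) = 0.0208/0.29855 ≈ 0.0697
P(Orbit | late) = 0.00025/0.29855 ≈ 0.0008
P(MetroPost | late) = 0.0759/0.29855 ≈ 0.2542

QuickShip 0.6753, Arrow 0.0697, Orbit 0.0008, MetroPost 0.2542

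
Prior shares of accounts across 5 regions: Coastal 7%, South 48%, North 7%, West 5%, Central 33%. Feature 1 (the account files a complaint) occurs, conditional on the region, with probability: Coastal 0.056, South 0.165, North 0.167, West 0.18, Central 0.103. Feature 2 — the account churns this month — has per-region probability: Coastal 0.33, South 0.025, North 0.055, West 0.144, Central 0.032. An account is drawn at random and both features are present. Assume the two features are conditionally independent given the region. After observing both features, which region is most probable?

South

Unnormalized posteriors (prior × likelihood):
  Coastal: 0.07 × 0.056 × 0.33 = 0.0012936
  South: 0.48 × 0.165 × 0.025 = 0.00198
  North: 0.07 × 0.167 × 0.055 = 0.00064295
  West: 0.05 × 0.18 × 0.144 = 0.001296
  Central: 0.33 × 0.103 × 0.032 = 0.00108768
Total = 0.00630023.
Largest term belongs to South, so South is most probable.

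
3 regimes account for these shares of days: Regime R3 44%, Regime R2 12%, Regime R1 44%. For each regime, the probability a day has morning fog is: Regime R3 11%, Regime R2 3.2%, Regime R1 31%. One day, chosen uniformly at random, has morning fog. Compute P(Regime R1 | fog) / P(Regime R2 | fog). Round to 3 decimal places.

35.521

Unnormalized posteriors (prior × likelihood):
  Regime R3: 0.44 × 0.11 = 0.0484
  Regime R2: 0.12 × 0.032 = 0.00384
  Regime R1: 0.44 × 0.31 = 0.1364
Normalizing constant = 0.18864.
The ratio is 0.1364 / 0.00384 (the normalizer cancels) = 35.521.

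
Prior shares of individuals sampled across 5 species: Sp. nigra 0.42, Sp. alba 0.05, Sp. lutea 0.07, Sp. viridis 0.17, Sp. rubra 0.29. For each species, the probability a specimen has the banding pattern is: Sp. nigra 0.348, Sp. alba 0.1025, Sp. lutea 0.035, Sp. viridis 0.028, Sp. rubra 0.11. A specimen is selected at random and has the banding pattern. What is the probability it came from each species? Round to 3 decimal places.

Unnormalized posteriors (prior × likelihood):
  Sp. nigra: 0.42 × 0.348 = 0.14616
  Sp. alba: 0.05 × 0.1025 = 0.005125
  Sp. lutea: 0.07 × 0.035 = 0.00245
  Sp. viridis: 0.17 × 0.028 = 0.00476
  Sp. rubra: 0.29 × 0.11 = 0.0319
Total = 0.190395.
P(Sp. nigra | banded) = 0.14616/0.190395 ≈ 0.768
P(Sp. alba | banded) = 0.005125/0.190395 ≈ 0.027
P(Sp. lutea | banded) = 0.00245/0.190395 ≈ 0.013
P(Sp. viridis | banded) = 0.00476/0.190395 ≈ 0.025
P(Sp. rubra | banded) = 0.0319/0.190395 ≈ 0.168

Sp. nigra 0.768, Sp. alba 0.027, Sp. lutea 0.013, Sp. viridis 0.025, Sp. rubra 0.168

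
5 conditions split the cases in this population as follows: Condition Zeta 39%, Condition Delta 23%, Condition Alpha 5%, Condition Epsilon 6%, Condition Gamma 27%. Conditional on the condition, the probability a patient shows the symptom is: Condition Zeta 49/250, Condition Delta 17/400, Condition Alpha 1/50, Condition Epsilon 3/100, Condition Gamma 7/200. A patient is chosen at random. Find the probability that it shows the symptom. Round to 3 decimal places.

Prior × likelihood for each hypothesis:
  Condition Zeta: 0.39 × 0.196 = 0.07644
  Condition Delta: 0.23 × 0.0425 = 0.009775
  Condition Alpha: 0.05 × 0.02 = 0.001
  Condition Epsilon: 0.06 × 0.03 = 0.0018
  Condition Gamma: 0.27 × 0.035 = 0.00945
P(symptomatic) = 0.07644 + 0.009775 + 0.001 + 0.0018 + 0.00945 = 0.098465 → 0.098.

0.098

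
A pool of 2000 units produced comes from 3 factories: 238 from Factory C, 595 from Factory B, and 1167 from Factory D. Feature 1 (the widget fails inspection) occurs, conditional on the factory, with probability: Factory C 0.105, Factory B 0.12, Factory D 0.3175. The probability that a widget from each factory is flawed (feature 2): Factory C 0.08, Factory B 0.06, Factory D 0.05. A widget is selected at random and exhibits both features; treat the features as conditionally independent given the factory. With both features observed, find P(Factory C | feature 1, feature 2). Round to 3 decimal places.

0.081

Compute prior × likelihood for every hypothesis:
  Factory C: 0.119 × 0.105 × 0.08 = 0.0009996
  Factory B: 0.2975 × 0.12 × 0.06 = 0.002142
  Factory D: 0.5835 × 0.3175 × 0.05 = 0.0092630625
Sum = 0.0124046625.
P(Factory C | evidence) = 0.0009996 / 0.0124046625 ≈ 0.081.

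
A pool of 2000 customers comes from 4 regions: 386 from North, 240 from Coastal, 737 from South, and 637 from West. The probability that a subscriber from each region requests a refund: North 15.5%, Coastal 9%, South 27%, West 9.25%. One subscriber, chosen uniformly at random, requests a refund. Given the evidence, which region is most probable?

By Bayes' rule, posterior ∝ prior × likelihood:
  North: 0.193 × 0.155 = 0.029915
  Coastal: 0.12 × 0.09 = 0.0108
  South: 0.3685 × 0.27 = 0.099495
  West: 0.3185 × 0.0925 = 0.02946125
Sum = 0.16967125.
Largest term belongs to South, so South is most probable.

South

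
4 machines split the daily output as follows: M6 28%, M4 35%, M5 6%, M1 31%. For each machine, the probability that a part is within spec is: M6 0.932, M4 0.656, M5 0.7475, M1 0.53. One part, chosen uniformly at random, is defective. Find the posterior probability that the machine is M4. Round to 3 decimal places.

Taking complements, P(defective | each) = M6 0.068, M4 0.344, M5 0.2525, M1 0.47.
Unnormalized posteriors (prior × likelihood):
  M6: 0.28 × 0.068 = 0.01904
  M4: 0.35 × 0.344 = 0.1204
  M5: 0.06 × 0.2525 = 0.01515
  M1: 0.31 × 0.47 = 0.1457
Total = 0.30029.
P(M4 | evidence) = 0.1204 / 0.30029 ≈ 0.401.

0.401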